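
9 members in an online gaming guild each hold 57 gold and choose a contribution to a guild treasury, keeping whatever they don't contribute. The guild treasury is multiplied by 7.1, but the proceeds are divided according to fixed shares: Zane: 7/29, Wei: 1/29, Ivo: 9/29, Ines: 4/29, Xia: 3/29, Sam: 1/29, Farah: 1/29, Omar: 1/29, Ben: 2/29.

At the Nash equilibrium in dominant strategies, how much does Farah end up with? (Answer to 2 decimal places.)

Each unit j contributes comes back to j as 7.1 × (j's share), so j prefers to contribute only if that share exceeds 1/7.1 = 0.1408; otherwise keeping the unit dominates.
Zane and Ivo clear that bar, contributing 57 each; the remaining 7 contribute 0. Total contributed: 114.
Farah keeps 57 and receives 7.1 × 114 × 1/29 = 27.91 from the guild treasury, for a payoff of 84.91.

84.91 gold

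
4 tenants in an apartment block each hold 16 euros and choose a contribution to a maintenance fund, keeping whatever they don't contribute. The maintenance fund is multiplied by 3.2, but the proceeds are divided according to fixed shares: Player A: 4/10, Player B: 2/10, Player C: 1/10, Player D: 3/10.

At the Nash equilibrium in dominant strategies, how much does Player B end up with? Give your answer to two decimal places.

Player j's private return per contributed unit is 3.2 × (j's share). Contributing is weakly dominant for j when that share is at least 1/3.2 = 0.3125, and contributing 0 is dominant otherwise.
Only Player A (4/10) clears that bar, contributing 16; the remaining 3 contribute 0. Total contributed: 16.
Player B keeps 16 and receives 3.2 × 16 × 2/10 = 10.24 from the maintenance fund, for a payoff of 26.24.

26.24 euros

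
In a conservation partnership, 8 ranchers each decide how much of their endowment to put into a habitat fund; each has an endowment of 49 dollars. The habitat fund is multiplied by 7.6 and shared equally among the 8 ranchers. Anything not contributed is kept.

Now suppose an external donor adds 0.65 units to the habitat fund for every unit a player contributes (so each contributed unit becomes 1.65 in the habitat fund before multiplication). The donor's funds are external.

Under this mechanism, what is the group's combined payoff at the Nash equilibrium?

4915.68 dollars

The effective private return per unit is now 7.6 × 1.65 / 8 = 1.5675 > 1, so every player's dominant strategy flips to full contribution.
So the Nash equilibrium is full contribution by all 8; the group earns 7.6 × 1.65 × 392 = 4915.68.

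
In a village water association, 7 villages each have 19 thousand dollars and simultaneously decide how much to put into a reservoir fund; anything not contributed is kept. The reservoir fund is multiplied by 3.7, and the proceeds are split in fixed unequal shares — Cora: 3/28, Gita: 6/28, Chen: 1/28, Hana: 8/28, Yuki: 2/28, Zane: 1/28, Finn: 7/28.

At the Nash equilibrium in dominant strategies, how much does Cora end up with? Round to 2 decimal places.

26.53 thousand dollars

Player j's private return per contributed unit is 3.7 × (j's share). Contributing is weakly dominant for j when that share is at least 1/3.7 = 0.2703, and contributing 0 is dominant otherwise.
Only Hana (8/28) clears that bar, contributing 19; the remaining 6 contribute 0. Total contributed: 19.
Cora keeps 19 and receives 3.7 × 19 × 3/28 = 7.53 from the reservoir fund, for a payoff of 26.53.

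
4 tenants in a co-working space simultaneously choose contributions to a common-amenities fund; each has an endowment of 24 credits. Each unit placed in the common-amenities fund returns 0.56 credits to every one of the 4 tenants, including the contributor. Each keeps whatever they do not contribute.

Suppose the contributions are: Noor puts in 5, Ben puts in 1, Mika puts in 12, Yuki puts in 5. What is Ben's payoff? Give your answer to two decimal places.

35.88 credits

Total contributed: 5 + 1 + 12 + 5 = 23.
Each receives 0.56 × 23 = 12.88 from the common-amenities fund.
Ben keeps 24 − 1 = 23, so Ben's payoff is 23 + 12.88 = 35.88.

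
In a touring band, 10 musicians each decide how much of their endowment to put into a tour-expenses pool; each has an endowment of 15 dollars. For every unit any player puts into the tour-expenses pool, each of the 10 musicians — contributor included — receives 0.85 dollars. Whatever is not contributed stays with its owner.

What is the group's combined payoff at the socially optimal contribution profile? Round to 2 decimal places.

1275.00 dollars

Each contributed unit returns 8.500 to the group as a whole (0.85 to each of 10 players), which exceeds 1, so the social optimum is full contribution: group total = 8.500 × 150 = 1275.00.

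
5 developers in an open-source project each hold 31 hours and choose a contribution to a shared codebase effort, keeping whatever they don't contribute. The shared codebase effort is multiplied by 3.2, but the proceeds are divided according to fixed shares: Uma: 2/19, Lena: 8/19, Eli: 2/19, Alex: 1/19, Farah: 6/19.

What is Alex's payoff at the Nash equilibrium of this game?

41.44 hours

Player j's private return per contributed unit is 3.2 × (j's share). Contributing is weakly dominant for j when that share is at least 1/3.2 = 0.3125, and contributing 0 is dominant otherwise.
The shares above 0.3125 belong to Lena and Farah, contributing 31 each; the remaining 3 contribute 0. Total contributed: 62.
Alex keeps 31 and receives 3.2 × 62 × 1/19 = 10.44 from the shared codebase effort, for a payoff of 41.44.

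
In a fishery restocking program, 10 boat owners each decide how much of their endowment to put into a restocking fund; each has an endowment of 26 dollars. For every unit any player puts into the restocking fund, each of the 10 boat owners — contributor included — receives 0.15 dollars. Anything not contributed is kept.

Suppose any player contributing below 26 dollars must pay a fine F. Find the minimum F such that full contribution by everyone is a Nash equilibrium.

22.10 dollars

Given the others contribute fully, the best deviation is to contribute 0 (any partial contribution still incurs the fine and gives up units whose private return 0.15 is below 1).
Deviating from 26 to 0 saves 26 dollars but forfeits the deviator's share of the drop in the restocking fund: 0.15 × 26 = 3.90.
So the deviation gain is 26 − 3.90 = 22.10, and the fine must be at least 22.10 dollars to wipe it out.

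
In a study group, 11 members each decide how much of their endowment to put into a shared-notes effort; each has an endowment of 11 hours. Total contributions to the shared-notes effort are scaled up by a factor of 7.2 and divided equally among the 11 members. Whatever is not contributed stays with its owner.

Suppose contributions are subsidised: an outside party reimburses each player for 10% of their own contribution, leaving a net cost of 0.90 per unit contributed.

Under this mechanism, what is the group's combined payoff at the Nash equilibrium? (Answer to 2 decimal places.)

With the mechanism, a contributed unit returns (7.2/11) / 0.90 = 0.7273 per unit of net cost — still below 1 — so contributing 0 remains dominant for every player.
At the Nash equilibrium no one contributes; group total payoff = 11 × 11 = 121.

121.00 hours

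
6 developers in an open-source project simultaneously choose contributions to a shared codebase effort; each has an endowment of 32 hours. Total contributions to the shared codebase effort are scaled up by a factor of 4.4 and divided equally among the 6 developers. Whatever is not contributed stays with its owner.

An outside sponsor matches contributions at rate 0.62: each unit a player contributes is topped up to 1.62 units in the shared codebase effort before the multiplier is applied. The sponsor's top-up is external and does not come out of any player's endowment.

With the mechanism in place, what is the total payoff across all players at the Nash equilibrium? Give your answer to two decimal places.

1368.58 hours

The effective private return per unit is now 4.4 × 1.62 / 6 = 1.1880 > 1, so every player's dominant strategy flips to full contribution.
So the Nash equilibrium is full contribution by all 6; the group earns 4.4 × 1.62 × 192 = 1368.58.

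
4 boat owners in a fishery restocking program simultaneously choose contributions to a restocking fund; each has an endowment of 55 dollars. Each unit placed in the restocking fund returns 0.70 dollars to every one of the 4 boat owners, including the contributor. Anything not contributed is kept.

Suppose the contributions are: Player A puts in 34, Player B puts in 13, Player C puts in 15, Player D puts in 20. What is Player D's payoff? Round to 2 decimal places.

92.40 dollars

Total contributed: 34 + 13 + 15 + 20 = 82.
Each receives 0.70 × 82 = 57.40 from the restocking fund.
Player D keeps 55 − 20 = 35, so Player D's payoff is 35 + 57.40 = 92.40.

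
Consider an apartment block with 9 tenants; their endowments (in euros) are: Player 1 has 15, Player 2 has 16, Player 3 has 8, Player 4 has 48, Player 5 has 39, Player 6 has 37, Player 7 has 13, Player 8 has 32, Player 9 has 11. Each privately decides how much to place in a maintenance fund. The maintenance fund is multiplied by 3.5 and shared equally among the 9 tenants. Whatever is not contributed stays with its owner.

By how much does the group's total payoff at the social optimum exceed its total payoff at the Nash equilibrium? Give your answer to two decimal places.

547.50 euros

The private return per contributed unit is 3.5/9 = 0.3889 < 1 for every player regardless of endowment, so the Nash equilibrium is zero contribution and the group total is Σ E_j = 15 + 16 + 8 + 48 + 39 + 37 + 13 + 32 + 11 = 219.
Each contributed unit returns 3.500 to the group, so the social optimum is full contribution by everyone: group total = 3.500 × 219 = 766.50.
Efficiency loss = (3.500 − 1) × 219 = 547.50.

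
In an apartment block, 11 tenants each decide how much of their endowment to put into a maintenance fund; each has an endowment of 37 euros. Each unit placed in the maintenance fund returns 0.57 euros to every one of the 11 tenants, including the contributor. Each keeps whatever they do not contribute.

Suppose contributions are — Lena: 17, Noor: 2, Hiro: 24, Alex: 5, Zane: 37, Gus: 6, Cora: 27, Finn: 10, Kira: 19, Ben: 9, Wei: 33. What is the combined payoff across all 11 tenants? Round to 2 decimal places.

Total contributed: 17 + 2 + 24 + 5 + 37 + 6 + 27 + 10 + 19 + 9 + 33 = 189; total kept: 11 × 37 − 189 = 218.
The maintenance fund pays out 0.57 × 11 × 189 = 1185.03 in aggregate.
Group total = 218 + 1185.03 = 1403.03.

1403.03 euros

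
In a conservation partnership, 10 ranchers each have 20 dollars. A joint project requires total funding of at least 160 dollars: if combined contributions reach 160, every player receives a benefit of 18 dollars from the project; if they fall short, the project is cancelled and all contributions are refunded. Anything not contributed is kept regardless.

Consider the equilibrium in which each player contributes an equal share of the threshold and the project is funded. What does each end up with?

22 dollars

Equal share of the threshold: 160/10 = 16.
At this profile no one gains by cutting their contribution: any cut drops the total below 160, the project is cancelled, contributions are refunded, and the deviator ends with 20, which is less than 20 − 16 + 18 = 22. Contributing more than 16 just wastes the excess. So contributing exactly 16 is a best response.
Each player's payoff: 20 − 16 + 18 = 22.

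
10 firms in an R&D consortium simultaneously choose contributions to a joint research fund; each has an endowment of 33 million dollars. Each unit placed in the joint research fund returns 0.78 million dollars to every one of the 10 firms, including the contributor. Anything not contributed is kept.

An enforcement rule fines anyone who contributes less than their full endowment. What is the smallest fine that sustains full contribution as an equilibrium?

Given the others contribute fully, the best deviation is to contribute 0 (any partial contribution still incurs the fine and gives up units whose private return 0.78 is below 1).
Deviating from 33 to 0 saves 33 million dollars but forfeits the deviator's share of the drop in the joint research fund: 0.78 × 33 = 25.74.
So the deviation gain is 33 − 25.74 = 7.26, and the fine must be at least 7.26 million dollars to wipe it out.

7.26 million dollars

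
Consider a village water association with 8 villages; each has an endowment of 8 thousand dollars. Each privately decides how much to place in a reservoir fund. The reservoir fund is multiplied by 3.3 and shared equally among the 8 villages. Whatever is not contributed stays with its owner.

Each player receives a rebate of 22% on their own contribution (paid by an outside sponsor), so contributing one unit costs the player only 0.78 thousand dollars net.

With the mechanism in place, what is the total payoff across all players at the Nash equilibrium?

The effective private return is (3.3/8) / 0.78 = 0.5288, which is still under 1, so the mechanism doesn't change anyone's dominant strategy: zero contribution.
At the Nash equilibrium no one contributes; group total payoff = 8 × 8 = 64.

64.00 thousand dollars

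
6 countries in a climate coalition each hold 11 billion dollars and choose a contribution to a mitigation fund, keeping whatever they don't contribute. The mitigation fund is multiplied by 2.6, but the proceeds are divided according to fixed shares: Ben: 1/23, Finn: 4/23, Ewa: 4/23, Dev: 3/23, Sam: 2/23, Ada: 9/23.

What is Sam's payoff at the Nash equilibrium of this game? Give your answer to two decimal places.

13.49 billion dollars

Each unit j contributes comes back to j as 2.6 × (j's share), so j prefers to contribute only if that share exceeds 1/2.6 = 0.3846; otherwise keeping the unit dominates.
The only share above 0.3846 is Ada's 9/23, contributing 11; the remaining 5 contribute 0. Total contributed: 11.
Sam keeps 11 and receives 2.6 × 11 × 2/23 = 2.49 from the mitigation fund, for a payoff of 13.49.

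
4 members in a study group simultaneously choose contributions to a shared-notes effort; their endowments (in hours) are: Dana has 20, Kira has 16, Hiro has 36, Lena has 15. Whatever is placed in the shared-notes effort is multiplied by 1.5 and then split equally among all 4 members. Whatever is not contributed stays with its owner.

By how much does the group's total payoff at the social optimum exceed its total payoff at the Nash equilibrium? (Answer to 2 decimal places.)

43.50 hours

The private return per contributed unit is 1.5/4 = 0.3750 < 1 for every player regardless of endowment, so the Nash equilibrium is zero contribution and the group total is Σ E_j = 20 + 16 + 36 + 15 = 87.
Each contributed unit returns 1.500 to the group, so the social optimum is full contribution by everyone: group total = 1.500 × 87 = 130.50.
Efficiency loss = (1.500 − 1) × 87 = 43.50.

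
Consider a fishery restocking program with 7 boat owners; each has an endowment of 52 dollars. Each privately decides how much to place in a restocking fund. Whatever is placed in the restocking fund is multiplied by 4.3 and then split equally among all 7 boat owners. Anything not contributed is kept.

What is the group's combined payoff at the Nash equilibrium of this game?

Each contributed unit returns 4.3/7 = 0.6143 to its contributor — below 1 — so contributing 0 is dominant for every player. At the Nash equilibrium everyone keeps their 52, and the group total is 7 × 52 = 364.

364.00 dollars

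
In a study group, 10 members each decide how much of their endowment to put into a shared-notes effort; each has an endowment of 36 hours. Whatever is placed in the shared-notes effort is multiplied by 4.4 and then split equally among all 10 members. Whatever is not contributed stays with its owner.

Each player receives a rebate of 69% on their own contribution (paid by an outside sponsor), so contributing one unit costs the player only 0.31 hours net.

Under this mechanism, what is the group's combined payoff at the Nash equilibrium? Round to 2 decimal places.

With the mechanism, a contributed unit returns (4.4/10) / 0.31 = 1.4194 per unit of net cost to the contributor — now above 1 — so contributing fully is weakly dominant for every player.
At the Nash equilibrium everyone contributes 36. Group total payoff = 10 × (36 × 0.69 + 4.4 × 36) = 1832.40.

1832.40 hours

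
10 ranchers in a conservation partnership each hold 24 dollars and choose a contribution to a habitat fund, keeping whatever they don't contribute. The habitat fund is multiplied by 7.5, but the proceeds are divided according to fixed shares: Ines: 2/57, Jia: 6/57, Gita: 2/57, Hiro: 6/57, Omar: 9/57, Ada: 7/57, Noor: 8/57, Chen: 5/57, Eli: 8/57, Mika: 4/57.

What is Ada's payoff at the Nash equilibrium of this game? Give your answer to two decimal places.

90.32 dollars

For player j, contributing a unit is worthwhile iff 7.5 × (j's share) ≥ 1, i.e. iff j's share is at least 0.1333.
Omar, Noor and Eli clear that bar, contributing 24 each; the remaining 7 contribute 0. Total contributed: 72.
Ada keeps 24 and receives 7.5 × 72 × 7/57 = 66.32 from the habitat fund, for a payoff of 90.32.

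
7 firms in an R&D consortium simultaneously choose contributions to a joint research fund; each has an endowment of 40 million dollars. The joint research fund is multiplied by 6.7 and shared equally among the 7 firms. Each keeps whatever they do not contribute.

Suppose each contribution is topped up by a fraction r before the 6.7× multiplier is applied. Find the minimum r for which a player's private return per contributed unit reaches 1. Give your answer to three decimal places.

With matching at rate r, one contributed unit becomes (1 + r) in the joint research fund and returns 6.7 × (1 + r) / 7 to the contributor.
Setting this equal to 1: 1 + r = 7/6.7 = 1.0448.
So the minimum matching rate is r = 1.0448 − 1 = 0.045.

0.045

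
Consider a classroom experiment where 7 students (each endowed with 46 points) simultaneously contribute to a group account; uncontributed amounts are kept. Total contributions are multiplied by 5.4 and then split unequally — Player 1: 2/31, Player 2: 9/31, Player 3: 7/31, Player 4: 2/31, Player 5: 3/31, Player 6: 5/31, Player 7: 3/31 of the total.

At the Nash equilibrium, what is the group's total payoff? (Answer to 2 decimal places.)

Player j's private return per contributed unit is 5.4 × (j's share). Contributing is weakly dominant for j when that share is at least 1/5.4 = 0.1852, and contributing 0 is dominant otherwise.
The shares above 0.1852 belong to Player 2 and Player 3, contributing 46 each; the remaining 5 contribute 0. Total contributed: 92.
The group account pays out 5.4 × 92 = 496.80 in total (split across the unequal shares, but the aggregate is all that matters for the group sum).
The 5 free-riders keep 46 each, adding 230. Group total = 230 + 496.80 = 726.80.

726.80 points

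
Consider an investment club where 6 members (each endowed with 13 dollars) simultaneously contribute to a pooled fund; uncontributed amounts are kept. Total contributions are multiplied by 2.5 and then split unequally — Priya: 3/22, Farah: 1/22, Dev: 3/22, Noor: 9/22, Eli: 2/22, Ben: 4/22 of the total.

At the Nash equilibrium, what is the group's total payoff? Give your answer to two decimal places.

Player j's private return per contributed unit is 2.5 × (j's share). Contributing is weakly dominant for j when that share is at least 1/2.5 = 0.4000, and contributing 0 is dominant otherwise.
The only share above 0.4000 is Noor's 9/22, contributing 13; the remaining 5 contribute 0. Total contributed: 13.
The pooled fund pays out 2.5 × 13 = 32.50 in total (split across the unequal shares, but the aggregate is all that matters for the group sum).
The 5 free-riders keep 13 each, adding 65. Group total = 65 + 32.50 = 97.50.

97.50 dollars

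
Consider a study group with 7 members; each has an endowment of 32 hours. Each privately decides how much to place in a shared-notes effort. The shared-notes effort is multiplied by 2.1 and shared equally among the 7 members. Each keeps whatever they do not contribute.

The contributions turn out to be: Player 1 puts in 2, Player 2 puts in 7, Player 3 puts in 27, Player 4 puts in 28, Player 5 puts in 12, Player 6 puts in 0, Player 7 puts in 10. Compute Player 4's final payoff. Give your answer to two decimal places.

29.80 hours

Total contributed: 2 + 7 + 27 + 28 + 12 + 0 + 10 = 86.
Each receives 2.1 × 86 / 7 = 25.80 from the shared-notes effort.
Player 4 keeps 32 − 28 = 4, so Player 4's payoff is 4 + 25.80 = 29.80.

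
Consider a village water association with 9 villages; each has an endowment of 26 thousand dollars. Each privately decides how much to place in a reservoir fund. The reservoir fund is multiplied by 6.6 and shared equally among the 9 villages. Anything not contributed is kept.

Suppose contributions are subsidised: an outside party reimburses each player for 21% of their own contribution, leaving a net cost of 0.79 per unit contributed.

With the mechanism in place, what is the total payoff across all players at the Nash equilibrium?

The effective private return is (6.6/9) / 0.79 = 0.9283, which is still under 1, so the mechanism doesn't change anyone's dominant strategy: zero contribution.
At the Nash equilibrium no one contributes; group total payoff = 9 × 26 = 234.

234.00 thousand dollars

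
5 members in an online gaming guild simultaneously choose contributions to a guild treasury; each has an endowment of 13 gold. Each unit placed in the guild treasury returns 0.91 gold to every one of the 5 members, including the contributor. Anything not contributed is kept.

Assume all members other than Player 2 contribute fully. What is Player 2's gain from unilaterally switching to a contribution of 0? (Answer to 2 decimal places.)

Switching from a contribution of 13 to 0 lets Player 2 keep an extra 13 gold, but lowers the guild treasury by 13, which costs Player 2 their own share of that drop: 0.91 × 13 = 11.83.
Net gain = 13 − 11.83 = 1.17. The private return per contributed unit (0.91) is below 1, so free-riding is indeed the best response regardless of what the others do.

1.17 gold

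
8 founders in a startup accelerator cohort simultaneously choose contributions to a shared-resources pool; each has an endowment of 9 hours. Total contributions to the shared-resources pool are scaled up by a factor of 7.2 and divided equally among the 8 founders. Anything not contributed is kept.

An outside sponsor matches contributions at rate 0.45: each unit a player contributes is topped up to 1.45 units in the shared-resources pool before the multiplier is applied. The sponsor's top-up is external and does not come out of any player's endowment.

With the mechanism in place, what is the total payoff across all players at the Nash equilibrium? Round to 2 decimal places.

751.68 hours

The effective private return per unit is now 7.2 × 1.45 / 8 = 1.3050 > 1, so every player's dominant strategy flips to full contribution.
So the Nash equilibrium is full contribution by all 8; the group earns 7.2 × 1.45 × 72 = 751.68.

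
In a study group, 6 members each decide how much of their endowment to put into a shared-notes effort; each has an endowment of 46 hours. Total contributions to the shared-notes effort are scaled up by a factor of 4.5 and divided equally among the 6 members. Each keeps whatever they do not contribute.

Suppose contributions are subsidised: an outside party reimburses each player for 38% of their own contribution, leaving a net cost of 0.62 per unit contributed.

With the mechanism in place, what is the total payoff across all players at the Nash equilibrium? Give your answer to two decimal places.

With the mechanism, a contributed unit returns (4.5/6) / 0.62 = 1.2097 per unit of net cost to the contributor — now above 1 — so contributing fully is weakly dominant for every player.
So the Nash equilibrium is full contribution by all 6; the group earns 6 × (46 × 0.38 + 4.5 × 46) = 1346.88.

1346.88 hours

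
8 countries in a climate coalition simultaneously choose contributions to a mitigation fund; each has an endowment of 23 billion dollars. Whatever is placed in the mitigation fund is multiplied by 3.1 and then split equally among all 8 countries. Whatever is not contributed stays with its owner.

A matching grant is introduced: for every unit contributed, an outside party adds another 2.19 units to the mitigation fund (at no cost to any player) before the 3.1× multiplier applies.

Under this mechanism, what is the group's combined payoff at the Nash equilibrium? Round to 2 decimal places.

1819.58 billion dollars

Under the mechanism each unit contributed yields 3.1 × 3.19 / 8 = 1.2361 back to its contributor per unit of net cost, which exceeds 1, making full contribution the dominant choice for everyone.
So the Nash equilibrium is full contribution by all 8; the group earns 3.1 × 3.19 × 184 = 1819.58.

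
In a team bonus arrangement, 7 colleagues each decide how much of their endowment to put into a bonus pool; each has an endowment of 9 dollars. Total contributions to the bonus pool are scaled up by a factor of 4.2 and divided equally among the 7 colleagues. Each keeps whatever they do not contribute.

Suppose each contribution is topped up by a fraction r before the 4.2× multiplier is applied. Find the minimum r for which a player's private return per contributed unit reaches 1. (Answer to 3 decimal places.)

0.667

With matching at rate r, one contributed unit becomes (1 + r) in the bonus pool and returns 4.2 × (1 + r) / 7 to the contributor.
Setting this equal to 1: 1 + r = 7/4.2 = 1.6667.
So the minimum matching rate is r = 1.6667 − 1 = 0.667.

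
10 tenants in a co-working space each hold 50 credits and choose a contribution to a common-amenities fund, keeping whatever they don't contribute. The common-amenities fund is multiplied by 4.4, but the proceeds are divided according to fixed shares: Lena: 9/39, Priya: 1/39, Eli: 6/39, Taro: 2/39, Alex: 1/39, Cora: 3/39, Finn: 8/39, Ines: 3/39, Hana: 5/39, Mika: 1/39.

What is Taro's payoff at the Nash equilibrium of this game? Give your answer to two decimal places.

Player j's private return per contributed unit is 4.4 × (j's share). Contributing is weakly dominant for j when that share is at least 1/4.4 = 0.2273, and contributing 0 is dominant otherwise.
Only Lena (9/39) clears that bar, contributing 50; the remaining 9 contribute 0. Total contributed: 50.
Taro keeps 50 and receives 4.4 × 50 × 2/39 = 11.28 from the common-amenities fund, for a payoff of 61.28.

61.28 credits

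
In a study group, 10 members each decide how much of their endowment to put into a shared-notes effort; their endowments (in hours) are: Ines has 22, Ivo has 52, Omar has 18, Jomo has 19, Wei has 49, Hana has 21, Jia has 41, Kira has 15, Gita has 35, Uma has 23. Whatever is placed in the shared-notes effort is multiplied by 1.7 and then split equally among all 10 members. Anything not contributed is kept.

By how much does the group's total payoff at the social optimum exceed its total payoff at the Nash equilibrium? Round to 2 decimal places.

206.50 hours

The private return per contributed unit is 1.7/10 = 0.1700 < 1 for every player regardless of endowment, so the Nash equilibrium is zero contribution and the group total is Σ E_j = 22 + 52 + 18 + 19 + 49 + 21 + 41 + 15 + 35 + 23 = 295.
Each contributed unit returns 1.700 to the group, so the social optimum is full contribution by everyone: group total = 1.700 × 295 = 501.50.
Efficiency loss = (1.700 − 1) × 295 = 206.50.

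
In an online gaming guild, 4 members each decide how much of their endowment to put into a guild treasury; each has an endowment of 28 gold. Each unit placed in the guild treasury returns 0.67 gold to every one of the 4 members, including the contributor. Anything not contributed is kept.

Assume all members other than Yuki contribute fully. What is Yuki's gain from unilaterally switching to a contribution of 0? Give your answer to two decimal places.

9.24 gold

Switching from a contribution of 28 to 0 lets Yuki keep an extra 28 gold, but lowers the guild treasury by 28, which costs Yuki their own share of that drop: 0.67 × 28 = 18.76.
Net gain = 28 − 18.76 = 9.24. The private return per contributed unit (0.67) is below 1, so free-riding is indeed the best response regardless of what the others do.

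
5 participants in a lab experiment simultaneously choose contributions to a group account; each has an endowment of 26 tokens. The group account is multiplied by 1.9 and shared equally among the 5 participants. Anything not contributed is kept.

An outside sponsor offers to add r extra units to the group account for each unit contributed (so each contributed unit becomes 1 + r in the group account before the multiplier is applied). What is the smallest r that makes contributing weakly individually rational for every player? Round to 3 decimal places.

With matching at rate r, one contributed unit becomes (1 + r) in the group account and returns 1.9 × (1 + r) / 5 to the contributor.
Setting this equal to 1: 1 + r = 5/1.9 = 2.6316.
So the minimum matching rate is r = 2.6316 − 1 = 1.632.

1.632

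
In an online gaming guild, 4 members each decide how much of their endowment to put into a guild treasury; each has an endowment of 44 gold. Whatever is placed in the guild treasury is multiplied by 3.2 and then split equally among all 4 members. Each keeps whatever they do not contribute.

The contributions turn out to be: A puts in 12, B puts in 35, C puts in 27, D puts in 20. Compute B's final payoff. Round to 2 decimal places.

84.20 gold

Total contributed: 12 + 35 + 27 + 20 = 94.
Each receives 3.2 × 94 / 4 = 75.20 from the guild treasury.
B keeps 44 − 35 = 9, so B's payoff is 9 + 75.20 = 84.20.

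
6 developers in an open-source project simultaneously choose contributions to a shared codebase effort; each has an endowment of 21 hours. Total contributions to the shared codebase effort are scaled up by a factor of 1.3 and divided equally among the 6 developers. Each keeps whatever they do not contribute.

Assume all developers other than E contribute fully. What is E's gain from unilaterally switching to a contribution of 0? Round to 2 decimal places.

16.45 hours

Switching from a contribution of 21 to 0 lets E keep an extra 21 hours, but lowers the shared codebase effort by 21, which costs E their own share of that drop: 1.3/6 × 21 = 4.55.
Net gain = 21 − 4.55 = 16.45. The private return per contributed unit (0.2167) is below 1, so free-riding is indeed the best response regardless of what the others do.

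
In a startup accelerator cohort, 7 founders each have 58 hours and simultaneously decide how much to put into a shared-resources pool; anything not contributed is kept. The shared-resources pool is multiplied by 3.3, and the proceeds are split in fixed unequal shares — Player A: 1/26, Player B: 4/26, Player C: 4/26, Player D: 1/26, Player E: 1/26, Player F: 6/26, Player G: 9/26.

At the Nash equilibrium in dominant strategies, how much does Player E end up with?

65.36 hours

Each unit j contributes comes back to j as 3.3 × (j's share), so j prefers to contribute only if that share exceeds 1/3.3 = 0.3030; otherwise keeping the unit dominates.
The only share above 0.3030 is Player G's 9/26, contributing 58; the remaining 6 contribute 0. Total contributed: 58.
Player E keeps 58 and receives 3.3 × 58 × 1/26 = 7.36 from the shared-resources pool, for a payoff of 65.36.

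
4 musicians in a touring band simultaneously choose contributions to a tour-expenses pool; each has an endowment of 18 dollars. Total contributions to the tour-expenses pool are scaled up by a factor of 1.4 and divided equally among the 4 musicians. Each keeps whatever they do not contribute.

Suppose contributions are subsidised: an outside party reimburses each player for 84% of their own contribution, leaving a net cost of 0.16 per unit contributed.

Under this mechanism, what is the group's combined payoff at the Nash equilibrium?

161.28 dollars

The effective private return per unit is now (1.4/4) / 0.16 = 2.1875 > 1, so every player's dominant strategy flips to full contribution.
So the Nash equilibrium is full contribution by all 4; the group earns 4 × (18 × 0.84 + 1.4 × 18) = 161.28.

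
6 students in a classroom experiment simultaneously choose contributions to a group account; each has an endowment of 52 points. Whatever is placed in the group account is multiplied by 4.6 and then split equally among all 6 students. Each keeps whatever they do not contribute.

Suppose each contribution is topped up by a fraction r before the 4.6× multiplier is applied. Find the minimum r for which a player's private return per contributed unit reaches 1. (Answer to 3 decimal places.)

With matching at rate r, one contributed unit becomes (1 + r) in the group account and returns 4.6 × (1 + r) / 6 to the contributor.
Setting this equal to 1: 1 + r = 6/4.6 = 1.3043.
So the minimum matching rate is r = 1.3043 − 1 = 0.304.

0.304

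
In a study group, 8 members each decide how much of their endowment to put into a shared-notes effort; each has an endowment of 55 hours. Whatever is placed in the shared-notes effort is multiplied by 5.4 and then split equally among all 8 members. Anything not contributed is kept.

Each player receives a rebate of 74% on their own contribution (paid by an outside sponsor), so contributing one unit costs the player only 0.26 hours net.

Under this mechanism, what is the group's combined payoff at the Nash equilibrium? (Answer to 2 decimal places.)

2701.60 hours

With the mechanism, a contributed unit returns (5.4/8) / 0.26 = 2.5962 per unit of net cost to the contributor — now above 1 — so contributing fully is weakly dominant for every player.
At the Nash equilibrium everyone contributes 55. Group total payoff = 8 × (55 × 0.74 + 5.4 × 55) = 2701.60.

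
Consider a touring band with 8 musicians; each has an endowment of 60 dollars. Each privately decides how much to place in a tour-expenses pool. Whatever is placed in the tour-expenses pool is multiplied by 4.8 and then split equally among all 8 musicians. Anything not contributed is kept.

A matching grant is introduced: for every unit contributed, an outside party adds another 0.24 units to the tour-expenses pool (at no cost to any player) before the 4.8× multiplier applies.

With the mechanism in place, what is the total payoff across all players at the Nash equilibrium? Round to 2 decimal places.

480.00 dollars

With the mechanism, a contributed unit returns 4.8 × 1.24 / 8 = 0.7440 per unit of net cost — still below 1 — so contributing 0 remains dominant for every player.
At the Nash equilibrium no one contributes; group total payoff = 8 × 60 = 480.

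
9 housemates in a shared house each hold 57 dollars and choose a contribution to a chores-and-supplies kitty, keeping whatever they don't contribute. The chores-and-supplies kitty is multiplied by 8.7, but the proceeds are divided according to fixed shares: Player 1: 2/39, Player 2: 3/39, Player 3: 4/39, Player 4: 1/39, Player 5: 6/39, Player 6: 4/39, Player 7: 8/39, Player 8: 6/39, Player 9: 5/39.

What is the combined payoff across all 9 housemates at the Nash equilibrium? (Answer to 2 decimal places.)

2268.60 dollars

Player j's private return per contributed unit is 8.7 × (j's share). Contributing is weakly dominant for j when that share is at least 1/8.7 = 0.1149, and contributing 0 is dominant otherwise.
Player 5, Player 7, Player 8 and Player 9 clear that bar, contributing 57 each; the remaining 5 contribute 0. Total contributed: 228.
The chores-and-supplies kitty pays out 8.7 × 228 = 1983.60 in total (split across the unequal shares, but the aggregate is all that matters for the group sum).
The 5 free-riders keep 57 each, adding 285. Group total = 285 + 1983.60 = 2268.60.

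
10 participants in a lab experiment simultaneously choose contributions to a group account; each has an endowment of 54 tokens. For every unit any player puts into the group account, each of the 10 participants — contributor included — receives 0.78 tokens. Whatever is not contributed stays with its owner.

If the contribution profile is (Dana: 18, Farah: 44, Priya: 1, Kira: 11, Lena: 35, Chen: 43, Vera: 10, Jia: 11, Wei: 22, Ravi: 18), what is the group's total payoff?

Total contributed: 18 + 44 + 1 + 11 + 35 + 43 + 10 + 11 + 22 + 18 = 213; total kept: 10 × 54 − 213 = 327.
The group account pays out 0.78 × 10 × 213 = 1661.40 in aggregate.
Group total = 327 + 1661.40 = 1988.40.

1988.40 tokens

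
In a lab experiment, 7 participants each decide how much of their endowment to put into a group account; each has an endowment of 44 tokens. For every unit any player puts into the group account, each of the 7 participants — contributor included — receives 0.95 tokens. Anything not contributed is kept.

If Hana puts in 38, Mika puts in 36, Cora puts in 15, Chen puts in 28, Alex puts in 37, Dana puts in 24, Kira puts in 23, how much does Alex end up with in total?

Total contributed: 38 + 36 + 15 + 28 + 37 + 24 + 23 = 201.
Each receives 0.95 × 201 = 190.95 from the group account.
Alex keeps 44 − 37 = 7, so Alex's payoff is 7 + 190.95 = 197.95.

197.95 tokens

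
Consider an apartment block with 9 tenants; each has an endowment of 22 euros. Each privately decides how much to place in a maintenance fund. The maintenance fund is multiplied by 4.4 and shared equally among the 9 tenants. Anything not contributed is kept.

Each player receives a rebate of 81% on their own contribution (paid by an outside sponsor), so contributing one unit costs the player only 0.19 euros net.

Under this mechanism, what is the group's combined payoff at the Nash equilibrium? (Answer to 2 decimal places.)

1031.58 euros

The effective private return per unit is now (4.4/9) / 0.19 = 2.5731 > 1, so every player's dominant strategy flips to full contribution.
At the Nash equilibrium everyone contributes 22. Group total payoff = 9 × (22 × 0.81 + 4.4 × 22) = 1031.58.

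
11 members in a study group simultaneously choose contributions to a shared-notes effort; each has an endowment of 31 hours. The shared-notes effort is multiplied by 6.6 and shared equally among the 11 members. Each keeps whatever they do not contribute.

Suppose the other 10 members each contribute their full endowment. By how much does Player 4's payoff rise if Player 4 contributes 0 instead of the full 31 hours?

Switching from a contribution of 31 to 0 lets Player 4 keep an extra 31 hours, but lowers the shared-notes effort by 31, which costs Player 4 their own share of that drop: 6.6/11 × 31 = 18.60.
Net gain = 31 − 18.60 = 12.40. The private return per contributed unit (0.6000) is below 1, so free-riding is indeed the best response regardless of what the others do.

12.40 hours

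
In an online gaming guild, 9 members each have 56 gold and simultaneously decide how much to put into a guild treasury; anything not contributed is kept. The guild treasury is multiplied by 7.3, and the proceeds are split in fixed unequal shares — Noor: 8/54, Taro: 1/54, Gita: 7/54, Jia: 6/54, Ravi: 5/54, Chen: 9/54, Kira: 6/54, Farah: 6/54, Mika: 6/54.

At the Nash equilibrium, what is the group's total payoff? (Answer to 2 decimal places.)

For player j, contributing a unit is worthwhile iff 7.3 × (j's share) ≥ 1, i.e. iff j's share is at least 0.1370.
Noor and Chen are above the threshold, contributing 56 each; the remaining 7 contribute 0. Total contributed: 112.
The guild treasury pays out 7.3 × 112 = 817.60 in total (split across the unequal shares, but the aggregate is all that matters for the group sum).
The 7 free-riders keep 56 each, adding 392. Group total = 392 + 817.60 = 1209.60.

1209.60 gold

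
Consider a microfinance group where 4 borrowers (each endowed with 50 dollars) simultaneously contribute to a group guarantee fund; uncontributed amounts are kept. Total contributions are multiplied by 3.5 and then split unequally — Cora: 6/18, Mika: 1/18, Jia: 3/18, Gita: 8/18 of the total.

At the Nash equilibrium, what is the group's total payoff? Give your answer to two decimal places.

450.00 dollars

Player j's private return per contributed unit is 3.5 × (j's share). Contributing is weakly dominant for j when that share is at least 1/3.5 = 0.2857, and contributing 0 is dominant otherwise.
Cora and Gita clear that bar, contributing 50 each; the remaining 2 contribute 0. Total contributed: 100.
The group guarantee fund pays out 3.5 × 100 = 350.00 in total (split across the unequal shares, but the aggregate is all that matters for the group sum).
The 2 free-riders keep 50 each, adding 100. Group total = 100 + 350.00 = 450.00.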